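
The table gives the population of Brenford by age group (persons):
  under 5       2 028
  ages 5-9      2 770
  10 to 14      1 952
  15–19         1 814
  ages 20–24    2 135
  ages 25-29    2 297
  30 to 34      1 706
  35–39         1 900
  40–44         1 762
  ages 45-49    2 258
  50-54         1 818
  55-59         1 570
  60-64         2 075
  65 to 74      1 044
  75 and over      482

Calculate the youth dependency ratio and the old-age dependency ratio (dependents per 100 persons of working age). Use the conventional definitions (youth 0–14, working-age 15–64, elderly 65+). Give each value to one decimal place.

0–14: 2 028 + 2 770 + 1 952 = 6 750
15–64: 1 814 + 2 135 + 2 297 + 1 706 + 1 900 + 1 762 + 2 258 + 1 818 + 1 570 + 2 075 = 19 335
65+: 1 044 + 482 = 1 526
Youth dependency ratio = 6 750 / 19 335 × 100 = 34.9
Old-age dependency ratio = 1 526 / 19 335 × 100 = 7.9

Youth dependency ratio: 34.9
Old-age dependency ratio: 7.9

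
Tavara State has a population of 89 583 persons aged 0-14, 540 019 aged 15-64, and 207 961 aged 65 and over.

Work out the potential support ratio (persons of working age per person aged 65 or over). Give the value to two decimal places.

Potential support ratio: 2.60

Potential support ratio = 540 019 / 207 961 = 2.60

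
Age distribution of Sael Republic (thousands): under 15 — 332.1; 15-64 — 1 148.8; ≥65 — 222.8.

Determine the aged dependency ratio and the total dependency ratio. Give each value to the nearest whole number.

Old-age dependency ratio: 19
Total dependency ratio: 48

Old-age dependency ratio = 222.8 / 1 148.8 × 100 = 19
Total dependency ratio = (332.1 + 222.8) / 1 148.8 × 100 = 554.9 / 1 148.8 × 100 = 48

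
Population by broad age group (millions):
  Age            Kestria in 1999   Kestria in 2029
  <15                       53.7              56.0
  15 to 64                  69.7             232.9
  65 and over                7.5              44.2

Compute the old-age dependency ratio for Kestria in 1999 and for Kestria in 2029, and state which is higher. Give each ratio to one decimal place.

Kestria in 1999: 10.8
Kestria in 2029: 19.0
Higher: Kestria in 2029

Kestria in 1999: 7.5 / 69.7 × 100 = 10.8
Kestria in 2029: 44.2 / 232.9 × 100 = 19.0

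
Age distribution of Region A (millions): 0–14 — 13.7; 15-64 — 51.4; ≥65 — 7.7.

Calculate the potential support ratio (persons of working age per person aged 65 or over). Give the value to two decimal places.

Potential support ratio = 51.4 / 7.7 = 6.68

Potential support ratio: 6.68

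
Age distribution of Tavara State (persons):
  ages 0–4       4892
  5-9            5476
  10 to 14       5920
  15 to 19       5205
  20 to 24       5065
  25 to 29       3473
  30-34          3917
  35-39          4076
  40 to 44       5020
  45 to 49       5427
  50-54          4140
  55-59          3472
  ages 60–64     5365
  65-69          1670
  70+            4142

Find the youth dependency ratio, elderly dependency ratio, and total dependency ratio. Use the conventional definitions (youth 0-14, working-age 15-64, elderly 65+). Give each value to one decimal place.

Youth dependency ratio: 36.1
Old-age dependency ratio: 12.9
Total dependency ratio: 48.9

0–14: 4892 + 5476 + 5920 = 16288
15–64: 5205 + 5065 + 3473 + 3917 + 4076 + 5020 + 5427 + 4140 + 3472 + 5365 = 45160
65+: 1670 + 4142 = 5812
Youth dependency ratio = 16288 / 45160 × 100 = 36.1
Old-age dependency ratio = 5812 / 45160 × 100 = 12.9
Total dependency ratio = (16288 + 5812) / 45160 × 100 = 22100 / 45160 × 100 = 48.9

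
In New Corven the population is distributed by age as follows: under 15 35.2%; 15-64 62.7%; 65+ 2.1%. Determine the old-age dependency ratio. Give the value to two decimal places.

Old-age dependency ratio = 2.1 / 62.7 × 100 = 3.35

Old-age dependency ratio: 3.35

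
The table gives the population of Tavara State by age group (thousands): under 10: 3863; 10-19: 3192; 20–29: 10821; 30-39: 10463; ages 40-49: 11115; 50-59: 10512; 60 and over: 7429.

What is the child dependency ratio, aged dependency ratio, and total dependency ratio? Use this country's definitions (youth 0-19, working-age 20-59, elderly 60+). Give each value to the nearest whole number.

0–19: 3863 + 3192 = 7055
20–59: 10821 + 10463 + 11115 + 10512 = 42911
60+: 7429
Youth dependency ratio = 7055 / 42911 × 100 = 16
Old-age dependency ratio = 7429 / 42911 × 100 = 17
Total dependency ratio = (7055 + 7429) / 42911 × 100 = 14484 / 42911 × 100 = 34

Youth dependency ratio: 16
Old-age dependency ratio: 17
Total dependency ratio: 34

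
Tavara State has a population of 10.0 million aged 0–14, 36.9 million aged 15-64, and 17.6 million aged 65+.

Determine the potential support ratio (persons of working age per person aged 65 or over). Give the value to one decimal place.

Potential support ratio = 36.9 / 17.6 = 2.1

Potential support ratio: 2.1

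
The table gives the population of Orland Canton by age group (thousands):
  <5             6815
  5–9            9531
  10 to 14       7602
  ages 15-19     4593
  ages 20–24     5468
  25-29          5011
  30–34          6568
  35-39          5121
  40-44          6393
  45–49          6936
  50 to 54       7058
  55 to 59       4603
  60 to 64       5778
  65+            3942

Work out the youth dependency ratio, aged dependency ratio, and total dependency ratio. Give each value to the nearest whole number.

Youth dependency ratio: 42
Old-age dependency ratio: 7
Total dependency ratio: 48

0–14: 6815 + 9531 + 7602 = 23948
15–64: 4593 + 5468 + 5011 + 6568 + 5121 + 6393 + 6936 + 7058 + 4603 + 5778 = 57529
65+: 3942
Youth dependency ratio = 23948 / 57529 × 100 = 42
Old-age dependency ratio = 3942 / 57529 × 100 = 7
Total dependency ratio = (23948 + 3942) / 57529 × 100 = 27890 / 57529 × 100 = 48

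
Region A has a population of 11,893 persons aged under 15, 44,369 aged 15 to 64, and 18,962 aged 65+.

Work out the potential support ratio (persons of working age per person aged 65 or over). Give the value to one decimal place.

Potential support ratio = 44,369 / 18,962 = 2.3

Potential support ratio: 2.3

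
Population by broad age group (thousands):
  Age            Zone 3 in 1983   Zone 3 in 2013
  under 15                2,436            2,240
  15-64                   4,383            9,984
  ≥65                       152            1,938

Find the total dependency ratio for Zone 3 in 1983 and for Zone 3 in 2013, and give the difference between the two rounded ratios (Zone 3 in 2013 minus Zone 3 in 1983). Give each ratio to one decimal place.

Zone 3 in 1983: 59.0
Zone 3 in 2013: 41.8
Difference: -17.2

Zone 3 in 1983: (2,436 + 152) / 4,383 × 100 = 2,588 / 4,383 × 100 = 59.0
Zone 3 in 2013: (2,240 + 1,938) / 9,984 × 100 = 4,178 / 9,984 × 100 = 41.8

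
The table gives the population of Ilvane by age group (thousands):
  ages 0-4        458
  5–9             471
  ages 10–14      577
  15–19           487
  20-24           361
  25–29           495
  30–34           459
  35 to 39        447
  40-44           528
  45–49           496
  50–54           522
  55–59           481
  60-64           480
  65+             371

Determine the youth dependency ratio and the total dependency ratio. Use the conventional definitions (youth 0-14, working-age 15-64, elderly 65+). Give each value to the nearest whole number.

0–14: 458 + 471 + 577 = 1 506
15–64: 487 + 361 + 495 + 459 + 447 + 528 + 496 + 522 + 481 + 480 = 4 756
65+: 371
Youth dependency ratio = 1 506 / 4 756 × 100 = 32
Total dependency ratio = (1 506 + 371) / 4 756 × 100 = 1 877 / 4 756 × 100 = 39

Youth dependency ratio: 32
Total dependency ratio: 39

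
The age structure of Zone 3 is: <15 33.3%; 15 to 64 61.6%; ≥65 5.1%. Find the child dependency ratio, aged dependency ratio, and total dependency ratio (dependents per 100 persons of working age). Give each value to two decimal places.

Youth dependency ratio = 33.3 / 61.6 × 100 = 54.06
Old-age dependency ratio = 5.1 / 61.6 × 100 = 8.28
Total dependency ratio = (33.3 + 5.1) / 61.6 × 100 = 38.4 / 61.6 × 100 = 62.34

Youth dependency ratio: 54.06
Old-age dependency ratio: 8.28
Total dependency ratio: 62.34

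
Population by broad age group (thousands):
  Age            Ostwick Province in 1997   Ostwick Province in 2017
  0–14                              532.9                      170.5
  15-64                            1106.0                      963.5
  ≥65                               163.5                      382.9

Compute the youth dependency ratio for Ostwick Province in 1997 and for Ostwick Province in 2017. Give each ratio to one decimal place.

Ostwick Province in 1997: 48.2
Ostwick Province in 2017: 17.7

Ostwick Province in 1997: 532.9 / 1106.0 × 100 = 48.2
Ostwick Province in 2017: 170.5 / 963.5 × 100 = 17.7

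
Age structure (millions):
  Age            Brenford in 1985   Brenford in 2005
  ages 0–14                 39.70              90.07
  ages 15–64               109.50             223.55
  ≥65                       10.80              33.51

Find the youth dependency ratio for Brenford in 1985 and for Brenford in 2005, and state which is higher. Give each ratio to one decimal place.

Brenford in 1985: 39.70 / 109.50 × 100 = 36.3
Brenford in 2005: 90.07 / 223.55 × 100 = 40.3

Brenford in 1985: 36.3
Brenford in 2005: 40.3
Higher: Brenford in 2005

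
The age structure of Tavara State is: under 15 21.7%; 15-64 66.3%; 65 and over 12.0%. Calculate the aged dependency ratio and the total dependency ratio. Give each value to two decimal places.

Old-age dependency ratio: 18.10
Total dependency ratio: 50.83

Old-age dependency ratio = 12.0 / 66.3 × 100 = 18.10
Total dependency ratio = (21.7 + 12.0) / 66.3 × 100 = 33.7 / 66.3 × 100 = 50.83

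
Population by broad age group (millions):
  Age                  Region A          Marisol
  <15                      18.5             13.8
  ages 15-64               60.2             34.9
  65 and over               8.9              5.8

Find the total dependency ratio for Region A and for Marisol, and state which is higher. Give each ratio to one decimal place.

Region A: 45.5
Marisol: 56.2
Higher: Marisol

Region A: (18.5 + 8.9) / 60.2 × 100 = 27.4 / 60.2 × 100 = 45.5
Marisol: (13.8 + 5.8) / 34.9 × 100 = 19.6 / 34.9 × 100 = 56.2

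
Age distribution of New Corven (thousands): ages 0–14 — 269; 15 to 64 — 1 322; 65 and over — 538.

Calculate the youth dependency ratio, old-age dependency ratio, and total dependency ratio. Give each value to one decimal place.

Youth dependency ratio: 20.3
Old-age dependency ratio: 40.7
Total dependency ratio: 61.0

Youth dependency ratio = 269 / 1 322 × 100 = 20.3
Old-age dependency ratio = 538 / 1 322 × 100 = 40.7
Total dependency ratio = (269 + 538) / 1 322 × 100 = 807 / 1 322 × 100 = 61.0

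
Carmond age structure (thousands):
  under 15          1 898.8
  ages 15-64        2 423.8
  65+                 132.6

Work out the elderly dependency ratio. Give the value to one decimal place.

Old-age dependency ratio = 132.6 / 2 423.8 × 100 = 5.5

Old-age dependency ratio: 5.5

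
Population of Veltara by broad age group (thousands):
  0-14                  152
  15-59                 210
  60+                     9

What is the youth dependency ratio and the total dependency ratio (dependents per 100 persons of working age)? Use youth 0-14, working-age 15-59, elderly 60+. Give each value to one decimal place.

Youth dependency ratio: 72.4
Total dependency ratio: 76.7

Youth dependency ratio = 152 / 210 × 100 = 72.4
Total dependency ratio = (152 + 9) / 210 × 100 = 161 / 210 × 100 = 76.7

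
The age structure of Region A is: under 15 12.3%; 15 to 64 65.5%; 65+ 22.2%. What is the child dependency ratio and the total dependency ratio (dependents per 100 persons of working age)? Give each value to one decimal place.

Youth dependency ratio = 12.3 / 65.5 × 100 = 18.8
Total dependency ratio = (12.3 + 22.2) / 65.5 × 100 = 34.5 / 65.5 × 100 = 52.7

Youth dependency ratio: 18.8
Total dependency ratio: 52.7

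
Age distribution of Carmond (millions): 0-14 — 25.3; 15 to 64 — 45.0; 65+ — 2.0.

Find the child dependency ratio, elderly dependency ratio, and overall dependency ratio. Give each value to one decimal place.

Youth dependency ratio = 25.3 / 45.0 × 100 = 56.2
Old-age dependency ratio = 2.0 / 45.0 × 100 = 4.4
Total dependency ratio = (25.3 + 2.0) / 45.0 × 100 = 27.3 / 45.0 × 100 = 60.7

Youth dependency ratio: 56.2
Old-age dependency ratio: 4.4
Total dependency ratio: 60.7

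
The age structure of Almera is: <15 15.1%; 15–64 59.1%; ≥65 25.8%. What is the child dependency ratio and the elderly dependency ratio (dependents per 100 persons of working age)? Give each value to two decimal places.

Youth dependency ratio: 25.55
Old-age dependency ratio: 43.65

Youth dependency ratio = 15.1 / 59.1 × 100 = 25.55
Old-age dependency ratio = 25.8 / 59.1 × 100 = 43.65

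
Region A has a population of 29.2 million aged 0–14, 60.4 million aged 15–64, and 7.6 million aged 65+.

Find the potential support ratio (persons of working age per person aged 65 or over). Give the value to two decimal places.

Potential support ratio = 60.4 / 7.6 = 7.95

Potential support ratio: 7.95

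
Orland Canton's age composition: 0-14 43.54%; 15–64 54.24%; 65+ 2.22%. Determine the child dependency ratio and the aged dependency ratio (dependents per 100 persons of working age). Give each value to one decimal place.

Youth dependency ratio: 80.3
Old-age dependency ratio: 4.1

Youth dependency ratio = 43.54 / 54.24 × 100 = 80.3
Old-age dependency ratio = 2.22 / 54.24 × 100 = 4.1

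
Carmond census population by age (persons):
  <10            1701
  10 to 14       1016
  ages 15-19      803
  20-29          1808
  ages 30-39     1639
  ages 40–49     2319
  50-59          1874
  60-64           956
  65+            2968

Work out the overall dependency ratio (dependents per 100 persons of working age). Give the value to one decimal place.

0–14: 1701 + 1016 = 2717
15–64: 803 + 1808 + 1639 + 2319 + 1874 + 956 = 9399
65+: 2968
Total dependency ratio = (2717 + 2968) / 9399 × 100 = 5685 / 9399 × 100 = 60.5

Total dependency ratio: 60.5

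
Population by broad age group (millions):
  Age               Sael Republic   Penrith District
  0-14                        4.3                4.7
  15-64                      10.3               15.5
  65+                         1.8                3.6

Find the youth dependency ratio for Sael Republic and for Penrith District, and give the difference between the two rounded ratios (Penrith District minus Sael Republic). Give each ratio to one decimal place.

Sael Republic: 41.7
Penrith District: 30.3
Difference: -11.4

Sael Republic: 4.3 / 10.3 × 100 = 41.7
Penrith District: 4.7 / 15.5 × 100 = 30.3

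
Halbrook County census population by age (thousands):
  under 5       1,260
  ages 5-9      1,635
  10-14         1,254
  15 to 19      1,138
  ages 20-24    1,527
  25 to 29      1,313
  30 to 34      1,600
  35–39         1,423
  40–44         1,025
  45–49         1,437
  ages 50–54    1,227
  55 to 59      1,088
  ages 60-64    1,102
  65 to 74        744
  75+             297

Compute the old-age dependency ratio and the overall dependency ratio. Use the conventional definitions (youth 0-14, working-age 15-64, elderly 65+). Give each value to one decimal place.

Old-age dependency ratio: 8.1
Total dependency ratio: 40.3

0–14: 1,260 + 1,635 + 1,254 = 4,149
15–64: 1,138 + 1,527 + 1,313 + 1,600 + 1,423 + 1,025 + 1,437 + 1,227 + 1,088 + 1,102 = 12,880
65+: 744 + 297 = 1,041
Old-age dependency ratio = 1,041 / 12,880 × 100 = 8.1
Total dependency ratio = (4,149 + 1,041) / 12,880 × 100 = 5,190 / 12,880 × 100 = 40.3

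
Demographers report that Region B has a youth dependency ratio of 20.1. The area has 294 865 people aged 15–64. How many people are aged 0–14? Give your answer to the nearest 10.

Youth dependency ratio = youth / working-age × 100
20.1 = Y / 294 865 × 100
⇒ 59 270

Aged 0–14: 59 270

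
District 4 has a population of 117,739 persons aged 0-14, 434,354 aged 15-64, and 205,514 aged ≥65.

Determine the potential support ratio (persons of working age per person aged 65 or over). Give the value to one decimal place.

Potential support ratio: 2.1

Potential support ratio = 434,354 / 205,514 = 2.1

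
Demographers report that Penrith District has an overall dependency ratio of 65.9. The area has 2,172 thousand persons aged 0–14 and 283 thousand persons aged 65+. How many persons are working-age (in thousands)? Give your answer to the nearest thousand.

Working-age: 3,725

Total dependency ratio = (youth + elderly) / working-age × 100
65.9 = (2,172 + 283) / W × 100
⇒ 3,725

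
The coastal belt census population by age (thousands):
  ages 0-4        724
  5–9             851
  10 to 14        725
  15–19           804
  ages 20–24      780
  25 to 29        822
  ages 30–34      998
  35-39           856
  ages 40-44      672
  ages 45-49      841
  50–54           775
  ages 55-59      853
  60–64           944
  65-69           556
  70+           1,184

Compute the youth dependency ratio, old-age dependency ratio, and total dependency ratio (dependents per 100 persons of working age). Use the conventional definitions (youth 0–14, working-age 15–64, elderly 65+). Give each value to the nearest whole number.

0–14: 724 + 851 + 725 = 2,300
15–64: 804 + 780 + 822 + 998 + 856 + 672 + 841 + 775 + 853 + 944 = 8,345
65+: 556 + 1,184 = 1,740
Youth dependency ratio = 2,300 / 8,345 × 100 = 28
Old-age dependency ratio = 1,740 / 8,345 × 100 = 21
Total dependency ratio = (2,300 + 1,740) / 8,345 × 100 = 4,040 / 8,345 × 100 = 48

Youth dependency ratio: 28
Old-age dependency ratio: 21
Total dependency ratio: 48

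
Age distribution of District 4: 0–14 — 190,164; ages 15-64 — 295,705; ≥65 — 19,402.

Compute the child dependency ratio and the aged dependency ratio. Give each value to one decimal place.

Youth dependency ratio = 190,164 / 295,705 × 100 = 64.3
Old-age dependency ratio = 19,402 / 295,705 × 100 = 6.6

Youth dependency ratio: 64.3
Old-age dependency ratio: 6.6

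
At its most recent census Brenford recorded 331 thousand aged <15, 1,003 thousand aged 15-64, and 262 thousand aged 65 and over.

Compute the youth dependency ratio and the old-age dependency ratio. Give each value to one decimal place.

Youth dependency ratio = 331 / 1,003 × 100 = 33.0
Old-age dependency ratio = 262 / 1,003 × 100 = 26.1

Youth dependency ratio: 33.0
Old-age dependency ratio: 26.1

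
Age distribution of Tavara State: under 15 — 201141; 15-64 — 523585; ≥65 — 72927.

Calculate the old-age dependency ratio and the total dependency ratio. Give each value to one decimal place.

Old-age dependency ratio = 72927 / 523585 × 100 = 13.9
Total dependency ratio = (201141 + 72927) / 523585 × 100 = 274068 / 523585 × 100 = 52.3

Old-age dependency ratio: 13.9
Total dependency ratio: 52.3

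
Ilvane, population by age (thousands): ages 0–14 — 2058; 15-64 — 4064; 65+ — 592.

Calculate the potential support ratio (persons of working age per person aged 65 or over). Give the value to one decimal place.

Potential support ratio: 6.9

Potential support ratio = 4064 / 592 = 6.9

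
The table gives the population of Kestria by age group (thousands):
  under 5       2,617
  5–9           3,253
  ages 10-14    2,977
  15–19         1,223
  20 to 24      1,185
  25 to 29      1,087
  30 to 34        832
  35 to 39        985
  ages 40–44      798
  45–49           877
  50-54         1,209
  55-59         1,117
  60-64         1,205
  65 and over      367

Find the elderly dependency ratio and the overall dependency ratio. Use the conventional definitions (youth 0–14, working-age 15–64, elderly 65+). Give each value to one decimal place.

0–14: 2,617 + 3,253 + 2,977 = 8,847
15–64: 1,223 + 1,185 + 1,087 + 832 + 985 + 798 + 877 + 1,209 + 1,117 + 1,205 = 10,518
65+: 367
Old-age dependency ratio = 367 / 10,518 × 100 = 3.5
Total dependency ratio = (8,847 + 367) / 10,518 × 100 = 9,214 / 10,518 × 100 = 87.6

Old-age dependency ratio: 3.5
Total dependency ratio: 87.6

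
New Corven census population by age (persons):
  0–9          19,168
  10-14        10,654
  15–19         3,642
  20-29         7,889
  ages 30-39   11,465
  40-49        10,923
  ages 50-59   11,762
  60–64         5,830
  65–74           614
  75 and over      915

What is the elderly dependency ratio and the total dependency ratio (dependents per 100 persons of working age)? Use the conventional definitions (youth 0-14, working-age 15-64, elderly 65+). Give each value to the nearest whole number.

Old-age dependency ratio: 3
Total dependency ratio: 61

0–14: 19,168 + 10,654 = 29,822
15–64: 3,642 + 7,889 + 11,465 + 10,923 + 11,762 + 5,830 = 51,511
65+: 614 + 915 = 1,529
Old-age dependency ratio = 1,529 / 51,511 × 100 = 3
Total dependency ratio = (29,822 + 1,529) / 51,511 × 100 = 31,351 / 51,511 × 100 = 61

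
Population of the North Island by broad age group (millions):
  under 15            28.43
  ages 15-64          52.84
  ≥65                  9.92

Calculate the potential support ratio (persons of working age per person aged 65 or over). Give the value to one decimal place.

Potential support ratio = 52.84 / 9.92 = 5.3

Potential support ratio: 5.3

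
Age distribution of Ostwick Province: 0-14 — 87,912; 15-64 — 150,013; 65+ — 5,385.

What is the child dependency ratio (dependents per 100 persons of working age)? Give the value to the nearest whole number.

Youth dependency ratio = 87,912 / 150,013 × 100 = 59

Youth dependency ratio: 59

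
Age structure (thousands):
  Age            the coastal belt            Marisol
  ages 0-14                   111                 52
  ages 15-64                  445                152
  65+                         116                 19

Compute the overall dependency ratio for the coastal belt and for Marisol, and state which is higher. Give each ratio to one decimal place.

the coastal belt: (111 + 116) / 445 × 100 = 227 / 445 × 100 = 51.0
Marisol: (52 + 19) / 152 × 100 = 71 / 152 × 100 = 46.7

the coastal belt: 51.0
Marisol: 46.7
Higher: the coastal belt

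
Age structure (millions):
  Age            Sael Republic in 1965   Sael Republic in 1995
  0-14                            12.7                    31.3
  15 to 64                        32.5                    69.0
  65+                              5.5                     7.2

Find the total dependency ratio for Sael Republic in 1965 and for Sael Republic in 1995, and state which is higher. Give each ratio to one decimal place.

Sael Republic in 1965: 56.0
Sael Republic in 1995: 55.8
Higher: Sael Republic in 1965

Sael Republic in 1965: (12.7 + 5.5) / 32.5 × 100 = 18.2 / 32.5 × 100 = 56.0
Sael Republic in 1995: (31.3 + 7.2) / 69.0 × 100 = 38.5 / 69.0 × 100 = 55.8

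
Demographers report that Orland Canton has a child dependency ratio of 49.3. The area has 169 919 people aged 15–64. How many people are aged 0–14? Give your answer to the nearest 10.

Youth dependency ratio = youth / working-age × 100
49.3 = Y / 169 919 × 100
⇒ 83 770

Aged 0–14: 83 770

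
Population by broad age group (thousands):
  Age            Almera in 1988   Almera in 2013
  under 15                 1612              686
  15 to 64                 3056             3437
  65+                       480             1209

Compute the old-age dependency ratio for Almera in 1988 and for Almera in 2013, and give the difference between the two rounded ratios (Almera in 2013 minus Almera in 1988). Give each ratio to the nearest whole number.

Almera in 1988: 480 / 3056 × 100 = 16
Almera in 2013: 1209 / 3437 × 100 = 35

Almera in 1988: 16
Almera in 2013: 35
Difference: +19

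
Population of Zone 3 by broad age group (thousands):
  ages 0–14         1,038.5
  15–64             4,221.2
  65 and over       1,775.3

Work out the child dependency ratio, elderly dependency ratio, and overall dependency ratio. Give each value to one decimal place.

Youth dependency ratio = 1,038.5 / 4,221.2 × 100 = 24.6
Old-age dependency ratio = 1,775.3 / 4,221.2 × 100 = 42.1
Total dependency ratio = (1,038.5 + 1,775.3) / 4,221.2 × 100 = 2,813.8 / 4,221.2 × 100 = 66.7

Youth dependency ratio: 24.6
Old-age dependency ratio: 42.1
Total dependency ratio: 66.7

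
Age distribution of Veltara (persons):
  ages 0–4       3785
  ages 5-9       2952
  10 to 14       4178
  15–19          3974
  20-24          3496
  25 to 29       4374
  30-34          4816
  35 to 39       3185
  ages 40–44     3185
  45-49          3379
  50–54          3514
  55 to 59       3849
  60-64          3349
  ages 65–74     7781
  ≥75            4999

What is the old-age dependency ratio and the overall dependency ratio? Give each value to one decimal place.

0–14: 3785 + 2952 + 4178 = 10915
15–64: 3974 + 3496 + 4374 + 4816 + 3185 + 3185 + 3379 + 3514 + 3849 + 3349 = 37121
65+: 7781 + 4999 = 12780
Old-age dependency ratio = 12780 / 37121 × 100 = 34.4
Total dependency ratio = (10915 + 12780) / 37121 × 100 = 23695 / 37121 × 100 = 63.8

Old-age dependency ratio: 34.4
Total dependency ratio: 63.8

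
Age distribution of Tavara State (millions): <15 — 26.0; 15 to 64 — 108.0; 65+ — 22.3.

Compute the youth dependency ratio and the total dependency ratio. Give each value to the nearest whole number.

Youth dependency ratio: 24
Total dependency ratio: 45

Youth dependency ratio = 26.0 / 108.0 × 100 = 24
Total dependency ratio = (26.0 + 22.3) / 108.0 × 100 = 48.3 / 108.0 × 100 = 45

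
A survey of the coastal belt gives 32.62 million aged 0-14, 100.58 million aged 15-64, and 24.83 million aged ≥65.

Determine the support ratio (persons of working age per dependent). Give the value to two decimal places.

Support ratio: 1.75

Support ratio = 100.58 / (32.62 + 24.83) = 100.58 / 57.45 = 1.75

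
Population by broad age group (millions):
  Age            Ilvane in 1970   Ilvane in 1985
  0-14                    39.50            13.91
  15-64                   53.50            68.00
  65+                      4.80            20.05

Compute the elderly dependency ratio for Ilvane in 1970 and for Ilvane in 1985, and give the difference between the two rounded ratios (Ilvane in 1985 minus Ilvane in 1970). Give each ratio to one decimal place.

Ilvane in 1970: 4.80 / 53.50 × 100 = 9.0
Ilvane in 1985: 20.05 / 68.00 × 100 = 29.5

Ilvane in 1970: 9.0
Ilvane in 1985: 29.5
Difference: +20.5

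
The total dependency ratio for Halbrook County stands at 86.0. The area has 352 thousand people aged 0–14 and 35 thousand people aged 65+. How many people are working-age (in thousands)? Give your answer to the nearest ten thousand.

Working-age: 450

Total dependency ratio = (youth + elderly) / working-age × 100
86.0 = (352 + 35) / W × 100
⇒ 450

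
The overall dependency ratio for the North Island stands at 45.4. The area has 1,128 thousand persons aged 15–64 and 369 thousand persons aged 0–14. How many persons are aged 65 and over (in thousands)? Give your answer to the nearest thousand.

Total dependency ratio = (youth + elderly) / working-age × 100
45.4 = (369 + E) / 1,128 × 100
⇒ 143

Aged 65 and over: 143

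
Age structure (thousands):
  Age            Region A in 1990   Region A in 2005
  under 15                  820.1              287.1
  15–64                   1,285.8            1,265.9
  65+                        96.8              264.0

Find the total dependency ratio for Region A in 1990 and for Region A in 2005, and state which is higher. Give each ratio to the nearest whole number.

Region A in 1990: 71
Region A in 2005: 44
Higher: Region A in 1990

Region A in 1990: (820.1 + 96.8) / 1,285.8 × 100 = 916.9 / 1,285.8 × 100 = 71
Region A in 2005: (287.1 + 264.0) / 1,265.9 × 100 = 551.1 / 1,265.9 × 100 = 44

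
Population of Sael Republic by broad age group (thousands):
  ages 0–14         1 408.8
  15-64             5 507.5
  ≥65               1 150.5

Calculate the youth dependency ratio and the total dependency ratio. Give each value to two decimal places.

Youth dependency ratio = 1 408.8 / 5 507.5 × 100 = 25.58
Total dependency ratio = (1 408.8 + 1 150.5) / 5 507.5 × 100 = 2 559.3 / 5 507.5 × 100 = 46.47

Youth dependency ratio: 25.58
Total dependency ratio: 46.47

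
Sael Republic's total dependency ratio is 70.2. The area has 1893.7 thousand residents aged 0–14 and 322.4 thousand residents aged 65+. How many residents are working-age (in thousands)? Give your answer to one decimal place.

Total dependency ratio = (youth + elderly) / working-age × 100
70.2 = (1893.7 + 322.4) / W × 100
⇒ 3156.8

Working-age: 3156.8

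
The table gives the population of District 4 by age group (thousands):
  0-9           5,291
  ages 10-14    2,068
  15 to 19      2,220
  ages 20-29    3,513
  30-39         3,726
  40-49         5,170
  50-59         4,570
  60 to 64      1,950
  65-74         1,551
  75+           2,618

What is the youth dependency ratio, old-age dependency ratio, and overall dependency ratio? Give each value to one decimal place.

0–14: 5,291 + 2,068 = 7,359
15–64: 2,220 + 3,513 + 3,726 + 5,170 + 4,570 + 1,950 = 21,149
65+: 1,551 + 2,618 = 4,169
Youth dependency ratio = 7,359 / 21,149 × 100 = 34.8
Old-age dependency ratio = 4,169 / 21,149 × 100 = 19.7
Total dependency ratio = (7,359 + 4,169) / 21,149 × 100 = 11,528 / 21,149 × 100 = 54.5

Youth dependency ratio: 34.8
Old-age dependency ratio: 19.7
Total dependency ratio: 54.5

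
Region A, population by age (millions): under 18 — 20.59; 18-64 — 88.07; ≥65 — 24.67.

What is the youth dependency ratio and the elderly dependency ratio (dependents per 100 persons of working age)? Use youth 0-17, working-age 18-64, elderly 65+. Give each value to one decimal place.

Youth dependency ratio = 20.59 / 88.07 × 100 = 23.4
Old-age dependency ratio = 24.67 / 88.07 × 100 = 28.0

Youth dependency ratio: 23.4
Old-age dependency ratio: 28.0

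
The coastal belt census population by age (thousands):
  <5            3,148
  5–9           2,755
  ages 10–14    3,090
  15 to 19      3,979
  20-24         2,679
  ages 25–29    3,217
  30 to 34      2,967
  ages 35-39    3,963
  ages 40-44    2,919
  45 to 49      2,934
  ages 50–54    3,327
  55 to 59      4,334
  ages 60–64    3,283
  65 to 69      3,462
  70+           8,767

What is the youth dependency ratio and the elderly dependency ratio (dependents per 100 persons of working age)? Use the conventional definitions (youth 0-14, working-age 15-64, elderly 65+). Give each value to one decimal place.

Youth dependency ratio: 26.8
Old-age dependency ratio: 36.4

0–14: 3,148 + 2,755 + 3,090 = 8,993
15–64: 3,979 + 2,679 + 3,217 + 2,967 + 3,963 + 2,919 + 2,934 + 3,327 + 4,334 + 3,283 = 33,602
65+: 3,462 + 8,767 = 12,229
Youth dependency ratio = 8,993 / 33,602 × 100 = 26.8
Old-age dependency ratio = 12,229 / 33,602 × 100 = 36.4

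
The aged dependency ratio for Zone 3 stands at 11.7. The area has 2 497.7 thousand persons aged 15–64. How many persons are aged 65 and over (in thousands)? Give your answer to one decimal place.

Old-age dependency ratio = elderly / working-age × 100
11.7 = E / 2 497.7 × 100
⇒ 292.2

Aged 65 and over: 292.2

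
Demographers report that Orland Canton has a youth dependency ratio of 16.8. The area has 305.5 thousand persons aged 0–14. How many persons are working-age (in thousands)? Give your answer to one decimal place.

Youth dependency ratio = youth / working-age × 100
16.8 = 305.5 / W × 100
⇒ 1,818.5

Working-age: 1,818.5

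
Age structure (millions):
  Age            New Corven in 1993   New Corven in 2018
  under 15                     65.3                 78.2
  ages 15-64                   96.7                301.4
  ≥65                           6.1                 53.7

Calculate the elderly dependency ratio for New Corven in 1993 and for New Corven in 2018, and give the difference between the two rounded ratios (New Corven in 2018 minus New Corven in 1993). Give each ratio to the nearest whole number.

New Corven in 1993: 6
New Corven in 2018: 18
Difference: +12

New Corven in 1993: 6.1 / 96.7 × 100 = 6
New Corven in 2018: 53.7 / 301.4 × 100 = 18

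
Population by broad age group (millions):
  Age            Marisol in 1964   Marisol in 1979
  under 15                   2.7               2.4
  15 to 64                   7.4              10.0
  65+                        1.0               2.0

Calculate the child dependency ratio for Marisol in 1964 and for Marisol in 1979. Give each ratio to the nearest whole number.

Marisol in 1964: 36
Marisol in 1979: 24

Marisol in 1964: 2.7 / 7.4 × 100 = 36
Marisol in 1979: 2.4 / 10.0 × 100 = 24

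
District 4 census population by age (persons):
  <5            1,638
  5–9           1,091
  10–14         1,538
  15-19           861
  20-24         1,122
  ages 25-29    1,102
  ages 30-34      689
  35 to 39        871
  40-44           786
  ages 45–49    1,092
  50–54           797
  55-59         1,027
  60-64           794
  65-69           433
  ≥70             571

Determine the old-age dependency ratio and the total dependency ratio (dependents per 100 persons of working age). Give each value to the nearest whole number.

Old-age dependency ratio: 11
Total dependency ratio: 58

0–14: 1,638 + 1,091 + 1,538 = 4,267
15–64: 861 + 1,122 + 1,102 + 689 + 871 + 786 + 1,092 + 797 + 1,027 + 794 = 9,141
65+: 433 + 571 = 1,004
Old-age dependency ratio = 1,004 / 9,141 × 100 = 11
Total dependency ratio = (4,267 + 1,004) / 9,141 × 100 = 5,271 / 9,141 × 100 = 58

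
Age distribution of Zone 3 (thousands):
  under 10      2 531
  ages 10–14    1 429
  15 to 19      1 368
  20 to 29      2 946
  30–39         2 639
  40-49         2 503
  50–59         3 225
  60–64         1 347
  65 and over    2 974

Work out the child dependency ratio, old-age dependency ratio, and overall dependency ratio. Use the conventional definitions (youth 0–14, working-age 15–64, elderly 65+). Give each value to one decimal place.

Youth dependency ratio: 28.2
Old-age dependency ratio: 21.2
Total dependency ratio: 49.4

0–14: 2 531 + 1 429 = 3 960
15–64: 1 368 + 2 946 + 2 639 + 2 503 + 3 225 + 1 347 = 14 028
65+: 2 974
Youth dependency ratio = 3 960 / 14 028 × 100 = 28.2
Old-age dependency ratio = 2 974 / 14 028 × 100 = 21.2
Total dependency ratio = (3 960 + 2 974) / 14 028 × 100 = 6 934 / 14 028 × 100 = 49.4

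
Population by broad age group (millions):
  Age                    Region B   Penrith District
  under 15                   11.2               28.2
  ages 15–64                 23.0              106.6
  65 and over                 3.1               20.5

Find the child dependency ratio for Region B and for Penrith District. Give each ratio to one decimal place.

Region B: 48.7
Penrith District: 26.5

Region B: 11.2 / 23.0 × 100 = 48.7
Penrith District: 28.2 / 106.6 × 100 = 26.5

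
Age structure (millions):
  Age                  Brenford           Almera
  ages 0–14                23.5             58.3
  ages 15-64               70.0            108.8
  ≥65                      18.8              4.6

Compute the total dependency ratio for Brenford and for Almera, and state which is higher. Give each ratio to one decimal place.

Brenford: (23.5 + 18.8) / 70.0 × 100 = 42.3 / 70.0 × 100 = 60.4
Almera: (58.3 + 4.6) / 108.8 × 100 = 62.9 / 108.8 × 100 = 57.8

Brenford: 60.4
Almera: 57.8
Higher: Brenford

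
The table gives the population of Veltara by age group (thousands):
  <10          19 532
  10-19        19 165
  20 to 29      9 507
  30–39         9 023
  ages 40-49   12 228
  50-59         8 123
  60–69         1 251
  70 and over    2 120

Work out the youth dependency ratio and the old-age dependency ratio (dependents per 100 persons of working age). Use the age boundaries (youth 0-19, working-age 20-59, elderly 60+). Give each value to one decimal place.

Youth dependency ratio: 99.5
Old-age dependency ratio: 8.7

0–19: 19 532 + 19 165 = 38 697
20–59: 9 507 + 9 023 + 12 228 + 8 123 = 38 881
60+: 1 251 + 2 120 = 3 371
Youth dependency ratio = 38 697 / 38 881 × 100 = 99.5
Old-age dependency ratio = 3 371 / 38 881 × 100 = 8.7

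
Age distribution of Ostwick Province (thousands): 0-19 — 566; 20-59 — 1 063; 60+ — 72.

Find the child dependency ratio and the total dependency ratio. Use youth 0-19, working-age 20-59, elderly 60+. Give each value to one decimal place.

Youth dependency ratio = 566 / 1 063 × 100 = 53.2
Total dependency ratio = (566 + 72) / 1 063 × 100 = 638 / 1 063 × 100 = 60.0

Youth dependency ratio: 53.2
Total dependency ratio: 60.0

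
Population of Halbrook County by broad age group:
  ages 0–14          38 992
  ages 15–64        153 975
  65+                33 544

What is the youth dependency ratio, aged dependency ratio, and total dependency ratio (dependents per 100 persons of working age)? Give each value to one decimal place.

Youth dependency ratio = 38 992 / 153 975 × 100 = 25.3
Old-age dependency ratio = 33 544 / 153 975 × 100 = 21.8
Total dependency ratio = (38 992 + 33 544) / 153 975 × 100 = 72 536 / 153 975 × 100 = 47.1

Youth dependency ratio: 25.3
Old-age dependency ratio: 21.8
Total dependency ratio: 47.1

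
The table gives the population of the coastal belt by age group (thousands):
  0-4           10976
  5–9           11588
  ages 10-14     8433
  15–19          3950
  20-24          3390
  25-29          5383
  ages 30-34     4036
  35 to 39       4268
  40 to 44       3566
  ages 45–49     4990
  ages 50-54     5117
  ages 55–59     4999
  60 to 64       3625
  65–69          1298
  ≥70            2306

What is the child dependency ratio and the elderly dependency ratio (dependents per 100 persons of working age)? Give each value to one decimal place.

Youth dependency ratio: 71.5
Old-age dependency ratio: 8.3

0–14: 10976 + 11588 + 8433 = 30997
15–64: 3950 + 3390 + 5383 + 4036 + 4268 + 3566 + 4990 + 5117 + 4999 + 3625 = 43324
65+: 1298 + 2306 = 3604
Youth dependency ratio = 30997 / 43324 × 100 = 71.5
Old-age dependency ratio = 3604 / 43324 × 100 = 8.3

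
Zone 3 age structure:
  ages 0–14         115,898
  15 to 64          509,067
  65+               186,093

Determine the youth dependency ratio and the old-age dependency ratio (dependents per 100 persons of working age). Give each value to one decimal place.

Youth dependency ratio: 22.8
Old-age dependency ratio: 36.6

Youth dependency ratio = 115,898 / 509,067 × 100 = 22.8
Old-age dependency ratio = 186,093 / 509,067 × 100 = 36.6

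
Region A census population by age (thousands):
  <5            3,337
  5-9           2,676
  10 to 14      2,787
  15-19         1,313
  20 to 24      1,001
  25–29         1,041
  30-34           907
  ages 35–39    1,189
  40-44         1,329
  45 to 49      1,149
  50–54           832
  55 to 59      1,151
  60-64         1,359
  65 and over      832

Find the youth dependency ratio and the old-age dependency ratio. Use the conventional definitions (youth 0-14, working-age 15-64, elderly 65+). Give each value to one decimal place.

Youth dependency ratio: 78.1
Old-age dependency ratio: 7.4

0–14: 3,337 + 2,676 + 2,787 = 8,800
15–64: 1,313 + 1,001 + 1,041 + 907 + 1,189 + 1,329 + 1,149 + 832 + 1,151 + 1,359 = 11,271
65+: 832
Youth dependency ratio = 8,800 / 11,271 × 100 = 78.1
Old-age dependency ratio = 832 / 11,271 × 100 = 7.4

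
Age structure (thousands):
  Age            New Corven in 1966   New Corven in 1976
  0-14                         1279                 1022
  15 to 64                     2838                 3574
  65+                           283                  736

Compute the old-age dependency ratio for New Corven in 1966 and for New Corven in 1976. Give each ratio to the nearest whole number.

New Corven in 1966: 283 / 2838 × 100 = 10
New Corven in 1976: 736 / 3574 × 100 = 21

New Corven in 1966: 10
New Corven in 1976: 21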